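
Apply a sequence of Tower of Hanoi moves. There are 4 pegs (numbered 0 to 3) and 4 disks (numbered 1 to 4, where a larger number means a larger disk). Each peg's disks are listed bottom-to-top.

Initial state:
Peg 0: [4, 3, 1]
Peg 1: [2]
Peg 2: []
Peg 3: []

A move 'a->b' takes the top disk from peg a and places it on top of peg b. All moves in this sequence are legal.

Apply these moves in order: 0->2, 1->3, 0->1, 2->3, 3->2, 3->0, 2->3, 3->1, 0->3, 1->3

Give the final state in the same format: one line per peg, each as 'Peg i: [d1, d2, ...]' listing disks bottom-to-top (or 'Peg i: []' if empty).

Answer: Peg 0: [4]
Peg 1: [3]
Peg 2: []
Peg 3: [2, 1]

Derivation:
After move 1 (0->2):
Peg 0: [4, 3]
Peg 1: [2]
Peg 2: [1]
Peg 3: []

After move 2 (1->3):
Peg 0: [4, 3]
Peg 1: []
Peg 2: [1]
Peg 3: [2]

After move 3 (0->1):
Peg 0: [4]
Peg 1: [3]
Peg 2: [1]
Peg 3: [2]

After move 4 (2->3):
Peg 0: [4]
Peg 1: [3]
Peg 2: []
Peg 3: [2, 1]

After move 5 (3->2):
Peg 0: [4]
Peg 1: [3]
Peg 2: [1]
Peg 3: [2]

After move 6 (3->0):
Peg 0: [4, 2]
Peg 1: [3]
Peg 2: [1]
Peg 3: []

After move 7 (2->3):
Peg 0: [4, 2]
Peg 1: [3]
Peg 2: []
Peg 3: [1]

After move 8 (3->1):
Peg 0: [4, 2]
Peg 1: [3, 1]
Peg 2: []
Peg 3: []

After move 9 (0->3):
Peg 0: [4]
Peg 1: [3, 1]
Peg 2: []
Peg 3: [2]

After move 10 (1->3):
Peg 0: [4]
Peg 1: [3]
Peg 2: []
Peg 3: [2, 1]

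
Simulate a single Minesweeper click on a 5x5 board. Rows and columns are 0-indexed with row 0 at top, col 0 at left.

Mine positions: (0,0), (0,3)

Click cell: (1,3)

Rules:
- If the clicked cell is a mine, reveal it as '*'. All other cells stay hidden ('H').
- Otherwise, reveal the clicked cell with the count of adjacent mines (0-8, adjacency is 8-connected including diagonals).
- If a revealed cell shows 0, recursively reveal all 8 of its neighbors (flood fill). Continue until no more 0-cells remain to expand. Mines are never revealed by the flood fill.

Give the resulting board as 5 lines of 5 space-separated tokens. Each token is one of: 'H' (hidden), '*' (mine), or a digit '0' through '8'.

H H H H H
H H H 1 H
H H H H H
H H H H H
H H H H H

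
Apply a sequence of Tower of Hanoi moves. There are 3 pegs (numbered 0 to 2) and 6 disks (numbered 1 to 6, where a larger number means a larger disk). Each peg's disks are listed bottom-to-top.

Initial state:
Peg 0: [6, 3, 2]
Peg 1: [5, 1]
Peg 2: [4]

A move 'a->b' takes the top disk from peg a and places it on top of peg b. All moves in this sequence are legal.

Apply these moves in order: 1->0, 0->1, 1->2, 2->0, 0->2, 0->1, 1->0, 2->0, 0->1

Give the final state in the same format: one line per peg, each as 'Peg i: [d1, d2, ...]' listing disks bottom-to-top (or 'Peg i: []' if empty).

After move 1 (1->0):
Peg 0: [6, 3, 2, 1]
Peg 1: [5]
Peg 2: [4]

After move 2 (0->1):
Peg 0: [6, 3, 2]
Peg 1: [5, 1]
Peg 2: [4]

After move 3 (1->2):
Peg 0: [6, 3, 2]
Peg 1: [5]
Peg 2: [4, 1]

After move 4 (2->0):
Peg 0: [6, 3, 2, 1]
Peg 1: [5]
Peg 2: [4]

After move 5 (0->2):
Peg 0: [6, 3, 2]
Peg 1: [5]
Peg 2: [4, 1]

After move 6 (0->1):
Peg 0: [6, 3]
Peg 1: [5, 2]
Peg 2: [4, 1]

After move 7 (1->0):
Peg 0: [6, 3, 2]
Peg 1: [5]
Peg 2: [4, 1]

After move 8 (2->0):
Peg 0: [6, 3, 2, 1]
Peg 1: [5]
Peg 2: [4]

After move 9 (0->1):
Peg 0: [6, 3, 2]
Peg 1: [5, 1]
Peg 2: [4]

Answer: Peg 0: [6, 3, 2]
Peg 1: [5, 1]
Peg 2: [4]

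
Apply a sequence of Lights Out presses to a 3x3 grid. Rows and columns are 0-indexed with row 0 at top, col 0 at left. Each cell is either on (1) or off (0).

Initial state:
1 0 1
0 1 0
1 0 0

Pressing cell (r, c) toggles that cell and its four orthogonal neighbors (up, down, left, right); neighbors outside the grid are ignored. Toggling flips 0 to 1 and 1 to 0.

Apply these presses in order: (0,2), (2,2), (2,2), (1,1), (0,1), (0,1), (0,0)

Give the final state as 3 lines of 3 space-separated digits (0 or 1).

Answer: 0 1 0
0 0 0
1 1 0

Derivation:
After press 1 at (0,2):
1 1 0
0 1 1
1 0 0

After press 2 at (2,2):
1 1 0
0 1 0
1 1 1

After press 3 at (2,2):
1 1 0
0 1 1
1 0 0

After press 4 at (1,1):
1 0 0
1 0 0
1 1 0

After press 5 at (0,1):
0 1 1
1 1 0
1 1 0

After press 6 at (0,1):
1 0 0
1 0 0
1 1 0

After press 7 at (0,0):
0 1 0
0 0 0
1 1 0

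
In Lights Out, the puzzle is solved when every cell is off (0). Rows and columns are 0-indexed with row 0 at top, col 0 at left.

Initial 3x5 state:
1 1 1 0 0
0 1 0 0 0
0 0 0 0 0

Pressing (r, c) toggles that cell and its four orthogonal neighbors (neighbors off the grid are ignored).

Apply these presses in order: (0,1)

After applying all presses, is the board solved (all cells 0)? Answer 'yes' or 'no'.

Answer: yes

Derivation:
After press 1 at (0,1):
0 0 0 0 0
0 0 0 0 0
0 0 0 0 0

Lights still on: 0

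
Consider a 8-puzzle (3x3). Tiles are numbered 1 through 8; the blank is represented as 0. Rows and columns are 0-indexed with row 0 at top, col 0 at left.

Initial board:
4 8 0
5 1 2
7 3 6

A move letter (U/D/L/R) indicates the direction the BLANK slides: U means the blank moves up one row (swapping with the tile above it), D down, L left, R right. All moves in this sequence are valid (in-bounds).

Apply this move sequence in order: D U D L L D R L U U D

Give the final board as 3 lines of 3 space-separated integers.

After move 1 (D):
4 8 2
5 1 0
7 3 6

After move 2 (U):
4 8 0
5 1 2
7 3 6

After move 3 (D):
4 8 2
5 1 0
7 3 6

After move 4 (L):
4 8 2
5 0 1
7 3 6

After move 5 (L):
4 8 2
0 5 1
7 3 6

After move 6 (D):
4 8 2
7 5 1
0 3 6

After move 7 (R):
4 8 2
7 5 1
3 0 6

After move 8 (L):
4 8 2
7 5 1
0 3 6

After move 9 (U):
4 8 2
0 5 1
7 3 6

After move 10 (U):
0 8 2
4 5 1
7 3 6

After move 11 (D):
4 8 2
0 5 1
7 3 6

Answer: 4 8 2
0 5 1
7 3 6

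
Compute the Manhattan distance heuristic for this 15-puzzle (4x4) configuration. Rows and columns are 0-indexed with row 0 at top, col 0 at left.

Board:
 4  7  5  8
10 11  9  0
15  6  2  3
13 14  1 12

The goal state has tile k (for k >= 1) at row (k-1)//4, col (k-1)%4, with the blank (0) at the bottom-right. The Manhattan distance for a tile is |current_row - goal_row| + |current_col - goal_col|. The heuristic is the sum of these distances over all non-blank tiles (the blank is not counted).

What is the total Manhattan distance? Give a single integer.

Tile 4: (0,0)->(0,3) = 3
Tile 7: (0,1)->(1,2) = 2
Tile 5: (0,2)->(1,0) = 3
Tile 8: (0,3)->(1,3) = 1
Tile 10: (1,0)->(2,1) = 2
Tile 11: (1,1)->(2,2) = 2
Tile 9: (1,2)->(2,0) = 3
Tile 15: (2,0)->(3,2) = 3
Tile 6: (2,1)->(1,1) = 1
Tile 2: (2,2)->(0,1) = 3
Tile 3: (2,3)->(0,2) = 3
Tile 13: (3,0)->(3,0) = 0
Tile 14: (3,1)->(3,1) = 0
Tile 1: (3,2)->(0,0) = 5
Tile 12: (3,3)->(2,3) = 1
Sum: 3 + 2 + 3 + 1 + 2 + 2 + 3 + 3 + 1 + 3 + 3 + 0 + 0 + 5 + 1 = 32

Answer: 32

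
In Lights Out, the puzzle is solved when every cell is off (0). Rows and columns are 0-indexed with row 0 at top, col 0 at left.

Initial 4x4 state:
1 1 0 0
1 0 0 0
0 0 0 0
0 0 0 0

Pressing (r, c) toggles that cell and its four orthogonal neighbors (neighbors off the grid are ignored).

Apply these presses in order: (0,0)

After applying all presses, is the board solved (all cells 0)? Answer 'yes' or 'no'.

Answer: yes

Derivation:
After press 1 at (0,0):
0 0 0 0
0 0 0 0
0 0 0 0
0 0 0 0

Lights still on: 0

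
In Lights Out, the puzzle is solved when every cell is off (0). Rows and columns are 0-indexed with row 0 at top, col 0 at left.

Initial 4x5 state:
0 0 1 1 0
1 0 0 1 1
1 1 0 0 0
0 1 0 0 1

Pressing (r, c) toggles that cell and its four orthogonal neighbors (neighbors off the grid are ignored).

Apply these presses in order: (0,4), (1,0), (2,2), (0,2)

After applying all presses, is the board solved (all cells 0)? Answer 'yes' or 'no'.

Answer: no

Derivation:
After press 1 at (0,4):
0 0 1 0 1
1 0 0 1 0
1 1 0 0 0
0 1 0 0 1

After press 2 at (1,0):
1 0 1 0 1
0 1 0 1 0
0 1 0 0 0
0 1 0 0 1

After press 3 at (2,2):
1 0 1 0 1
0 1 1 1 0
0 0 1 1 0
0 1 1 0 1

After press 4 at (0,2):
1 1 0 1 1
0 1 0 1 0
0 0 1 1 0
0 1 1 0 1

Lights still on: 11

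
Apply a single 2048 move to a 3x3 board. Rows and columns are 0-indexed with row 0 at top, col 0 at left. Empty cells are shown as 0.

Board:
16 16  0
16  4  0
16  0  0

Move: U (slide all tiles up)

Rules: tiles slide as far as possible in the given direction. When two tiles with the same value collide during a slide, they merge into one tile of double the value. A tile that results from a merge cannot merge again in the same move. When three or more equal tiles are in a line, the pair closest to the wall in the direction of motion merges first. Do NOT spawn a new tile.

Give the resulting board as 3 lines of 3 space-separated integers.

Slide up:
col 0: [16, 16, 16] -> [32, 16, 0]
col 1: [16, 4, 0] -> [16, 4, 0]
col 2: [0, 0, 0] -> [0, 0, 0]

Answer: 32 16  0
16  4  0
 0  0  0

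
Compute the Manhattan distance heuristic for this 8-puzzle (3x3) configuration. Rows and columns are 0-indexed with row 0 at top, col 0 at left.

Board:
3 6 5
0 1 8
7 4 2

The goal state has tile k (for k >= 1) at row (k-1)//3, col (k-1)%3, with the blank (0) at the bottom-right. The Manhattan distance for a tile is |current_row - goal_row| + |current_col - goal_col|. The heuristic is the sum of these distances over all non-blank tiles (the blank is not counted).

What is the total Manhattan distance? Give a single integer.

Tile 3: (0,0)->(0,2) = 2
Tile 6: (0,1)->(1,2) = 2
Tile 5: (0,2)->(1,1) = 2
Tile 1: (1,1)->(0,0) = 2
Tile 8: (1,2)->(2,1) = 2
Tile 7: (2,0)->(2,0) = 0
Tile 4: (2,1)->(1,0) = 2
Tile 2: (2,2)->(0,1) = 3
Sum: 2 + 2 + 2 + 2 + 2 + 0 + 2 + 3 = 15

Answer: 15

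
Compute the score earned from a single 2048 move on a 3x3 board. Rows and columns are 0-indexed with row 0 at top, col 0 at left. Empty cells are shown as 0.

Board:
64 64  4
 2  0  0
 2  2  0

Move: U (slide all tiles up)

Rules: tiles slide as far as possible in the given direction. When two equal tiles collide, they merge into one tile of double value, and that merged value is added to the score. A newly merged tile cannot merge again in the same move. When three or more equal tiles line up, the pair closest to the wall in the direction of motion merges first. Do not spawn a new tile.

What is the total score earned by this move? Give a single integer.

Slide up:
col 0: [64, 2, 2] -> [64, 4, 0]  score +4 (running 4)
col 1: [64, 0, 2] -> [64, 2, 0]  score +0 (running 4)
col 2: [4, 0, 0] -> [4, 0, 0]  score +0 (running 4)
Board after move:
64 64  4
 4  2  0
 0  0  0

Answer: 4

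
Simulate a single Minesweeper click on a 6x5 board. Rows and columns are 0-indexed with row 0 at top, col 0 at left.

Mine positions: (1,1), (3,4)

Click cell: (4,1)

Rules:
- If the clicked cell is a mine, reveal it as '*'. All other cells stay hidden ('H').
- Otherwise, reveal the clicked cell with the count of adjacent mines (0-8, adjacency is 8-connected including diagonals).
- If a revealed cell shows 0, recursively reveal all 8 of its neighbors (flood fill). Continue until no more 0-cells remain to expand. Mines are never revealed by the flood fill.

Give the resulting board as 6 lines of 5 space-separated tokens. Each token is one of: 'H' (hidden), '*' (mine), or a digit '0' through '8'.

H H H H H
H H H H H
1 1 1 1 H
0 0 0 1 H
0 0 0 1 1
0 0 0 0 0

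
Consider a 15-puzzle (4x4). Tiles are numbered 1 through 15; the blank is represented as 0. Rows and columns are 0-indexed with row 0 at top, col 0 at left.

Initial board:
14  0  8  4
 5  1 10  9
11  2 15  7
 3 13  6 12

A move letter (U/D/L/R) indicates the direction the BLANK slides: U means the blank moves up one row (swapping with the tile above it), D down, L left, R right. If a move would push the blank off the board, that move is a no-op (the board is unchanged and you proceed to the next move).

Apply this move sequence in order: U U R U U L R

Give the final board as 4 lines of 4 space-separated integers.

After move 1 (U):
14  0  8  4
 5  1 10  9
11  2 15  7
 3 13  6 12

After move 2 (U):
14  0  8  4
 5  1 10  9
11  2 15  7
 3 13  6 12

After move 3 (R):
14  8  0  4
 5  1 10  9
11  2 15  7
 3 13  6 12

After move 4 (U):
14  8  0  4
 5  1 10  9
11  2 15  7
 3 13  6 12

After move 5 (U):
14  8  0  4
 5  1 10  9
11  2 15  7
 3 13  6 12

After move 6 (L):
14  0  8  4
 5  1 10  9
11  2 15  7
 3 13  6 12

After move 7 (R):
14  8  0  4
 5  1 10  9
11  2 15  7
 3 13  6 12

Answer: 14  8  0  4
 5  1 10  9
11  2 15  7
 3 13  6 12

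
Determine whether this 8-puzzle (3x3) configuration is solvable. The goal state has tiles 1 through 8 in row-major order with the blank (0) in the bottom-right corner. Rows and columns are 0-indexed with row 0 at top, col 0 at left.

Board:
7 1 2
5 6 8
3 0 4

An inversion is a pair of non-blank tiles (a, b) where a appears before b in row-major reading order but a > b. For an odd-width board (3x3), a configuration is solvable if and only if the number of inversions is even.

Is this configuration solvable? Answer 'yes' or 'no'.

Answer: yes

Derivation:
Inversions (pairs i<j in row-major order where tile[i] > tile[j] > 0): 12
12 is even, so the puzzle is solvable.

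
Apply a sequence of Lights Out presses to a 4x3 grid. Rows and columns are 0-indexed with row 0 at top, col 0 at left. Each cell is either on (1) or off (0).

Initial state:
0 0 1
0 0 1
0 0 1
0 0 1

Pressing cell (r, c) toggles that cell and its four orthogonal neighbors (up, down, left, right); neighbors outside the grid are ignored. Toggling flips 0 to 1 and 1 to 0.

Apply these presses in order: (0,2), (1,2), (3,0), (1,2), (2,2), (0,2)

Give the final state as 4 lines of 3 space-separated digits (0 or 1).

After press 1 at (0,2):
0 1 0
0 0 0
0 0 1
0 0 1

After press 2 at (1,2):
0 1 1
0 1 1
0 0 0
0 0 1

After press 3 at (3,0):
0 1 1
0 1 1
1 0 0
1 1 1

After press 4 at (1,2):
0 1 0
0 0 0
1 0 1
1 1 1

After press 5 at (2,2):
0 1 0
0 0 1
1 1 0
1 1 0

After press 6 at (0,2):
0 0 1
0 0 0
1 1 0
1 1 0

Answer: 0 0 1
0 0 0
1 1 0
1 1 0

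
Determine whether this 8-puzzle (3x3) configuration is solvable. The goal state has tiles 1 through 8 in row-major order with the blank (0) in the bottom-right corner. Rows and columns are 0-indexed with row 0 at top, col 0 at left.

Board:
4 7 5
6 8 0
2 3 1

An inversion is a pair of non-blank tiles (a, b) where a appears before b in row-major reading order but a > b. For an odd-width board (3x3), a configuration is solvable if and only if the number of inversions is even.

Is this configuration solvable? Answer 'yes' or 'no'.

Answer: no

Derivation:
Inversions (pairs i<j in row-major order where tile[i] > tile[j] > 0): 19
19 is odd, so the puzzle is not solvable.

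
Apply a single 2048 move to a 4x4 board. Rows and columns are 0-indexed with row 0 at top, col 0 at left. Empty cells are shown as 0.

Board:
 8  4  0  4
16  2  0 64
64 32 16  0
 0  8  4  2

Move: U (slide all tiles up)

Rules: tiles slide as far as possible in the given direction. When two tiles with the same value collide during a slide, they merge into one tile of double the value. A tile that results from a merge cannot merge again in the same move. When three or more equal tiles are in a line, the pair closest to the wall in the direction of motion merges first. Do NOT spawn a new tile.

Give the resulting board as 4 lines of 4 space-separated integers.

Answer:  8  4 16  4
16  2  4 64
64 32  0  2
 0  8  0  0

Derivation:
Slide up:
col 0: [8, 16, 64, 0] -> [8, 16, 64, 0]
col 1: [4, 2, 32, 8] -> [4, 2, 32, 8]
col 2: [0, 0, 16, 4] -> [16, 4, 0, 0]
col 3: [4, 64, 0, 2] -> [4, 64, 2, 0]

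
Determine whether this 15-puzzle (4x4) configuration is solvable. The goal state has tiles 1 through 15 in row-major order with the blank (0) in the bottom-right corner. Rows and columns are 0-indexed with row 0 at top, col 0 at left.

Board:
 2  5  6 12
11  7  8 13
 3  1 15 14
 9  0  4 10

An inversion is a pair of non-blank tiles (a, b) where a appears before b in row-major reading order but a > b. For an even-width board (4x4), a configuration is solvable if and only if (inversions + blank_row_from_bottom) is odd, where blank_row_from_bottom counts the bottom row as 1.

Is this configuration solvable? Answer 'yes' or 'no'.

Inversions: 42
Blank is in row 3 (0-indexed from top), which is row 1 counting from the bottom (bottom = 1).
42 + 1 = 43, which is odd, so the puzzle is solvable.

Answer: yes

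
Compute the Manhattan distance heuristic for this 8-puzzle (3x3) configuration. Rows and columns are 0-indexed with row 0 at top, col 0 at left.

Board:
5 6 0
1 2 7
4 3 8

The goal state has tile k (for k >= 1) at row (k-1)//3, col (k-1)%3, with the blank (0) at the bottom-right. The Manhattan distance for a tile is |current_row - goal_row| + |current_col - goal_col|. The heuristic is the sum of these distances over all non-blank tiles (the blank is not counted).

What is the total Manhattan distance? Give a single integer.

Answer: 14

Derivation:
Tile 5: (0,0)->(1,1) = 2
Tile 6: (0,1)->(1,2) = 2
Tile 1: (1,0)->(0,0) = 1
Tile 2: (1,1)->(0,1) = 1
Tile 7: (1,2)->(2,0) = 3
Tile 4: (2,0)->(1,0) = 1
Tile 3: (2,1)->(0,2) = 3
Tile 8: (2,2)->(2,1) = 1
Sum: 2 + 2 + 1 + 1 + 3 + 1 + 3 + 1 = 14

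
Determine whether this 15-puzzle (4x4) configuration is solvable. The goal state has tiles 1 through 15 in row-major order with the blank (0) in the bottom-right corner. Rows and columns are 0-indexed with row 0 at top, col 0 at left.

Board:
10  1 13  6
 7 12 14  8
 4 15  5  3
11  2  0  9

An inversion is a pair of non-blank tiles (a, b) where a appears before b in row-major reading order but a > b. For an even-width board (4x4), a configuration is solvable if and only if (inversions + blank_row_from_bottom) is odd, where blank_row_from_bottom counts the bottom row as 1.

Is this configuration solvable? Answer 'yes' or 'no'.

Inversions: 57
Blank is in row 3 (0-indexed from top), which is row 1 counting from the bottom (bottom = 1).
57 + 1 = 58, which is even, so the puzzle is not solvable.

Answer: no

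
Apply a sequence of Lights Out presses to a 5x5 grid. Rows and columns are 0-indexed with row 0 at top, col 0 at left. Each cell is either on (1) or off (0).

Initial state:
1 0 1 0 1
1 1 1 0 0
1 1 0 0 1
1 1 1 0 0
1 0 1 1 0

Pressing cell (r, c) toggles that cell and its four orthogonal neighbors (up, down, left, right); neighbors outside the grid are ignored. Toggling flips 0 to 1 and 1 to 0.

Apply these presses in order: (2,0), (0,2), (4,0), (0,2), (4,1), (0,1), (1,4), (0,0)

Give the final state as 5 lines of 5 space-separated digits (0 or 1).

Answer: 1 0 0 0 0
1 0 1 1 1
0 0 0 0 0
1 0 1 0 0
1 0 0 1 0

Derivation:
After press 1 at (2,0):
1 0 1 0 1
0 1 1 0 0
0 0 0 0 1
0 1 1 0 0
1 0 1 1 0

After press 2 at (0,2):
1 1 0 1 1
0 1 0 0 0
0 0 0 0 1
0 1 1 0 0
1 0 1 1 0

After press 3 at (4,0):
1 1 0 1 1
0 1 0 0 0
0 0 0 0 1
1 1 1 0 0
0 1 1 1 0

After press 4 at (0,2):
1 0 1 0 1
0 1 1 0 0
0 0 0 0 1
1 1 1 0 0
0 1 1 1 0

After press 5 at (4,1):
1 0 1 0 1
0 1 1 0 0
0 0 0 0 1
1 0 1 0 0
1 0 0 1 0

After press 6 at (0,1):
0 1 0 0 1
0 0 1 0 0
0 0 0 0 1
1 0 1 0 0
1 0 0 1 0

After press 7 at (1,4):
0 1 0 0 0
0 0 1 1 1
0 0 0 0 0
1 0 1 0 0
1 0 0 1 0

After press 8 at (0,0):
1 0 0 0 0
1 0 1 1 1
0 0 0 0 0
1 0 1 0 0
1 0 0 1 0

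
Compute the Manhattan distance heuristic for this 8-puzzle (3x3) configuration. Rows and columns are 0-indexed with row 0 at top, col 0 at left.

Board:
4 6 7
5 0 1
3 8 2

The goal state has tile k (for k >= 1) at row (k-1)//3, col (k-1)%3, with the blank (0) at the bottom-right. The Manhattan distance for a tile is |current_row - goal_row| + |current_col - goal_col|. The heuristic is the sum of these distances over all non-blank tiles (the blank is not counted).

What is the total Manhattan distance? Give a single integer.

Tile 4: at (0,0), goal (1,0), distance |0-1|+|0-0| = 1
Tile 6: at (0,1), goal (1,2), distance |0-1|+|1-2| = 2
Tile 7: at (0,2), goal (2,0), distance |0-2|+|2-0| = 4
Tile 5: at (1,0), goal (1,1), distance |1-1|+|0-1| = 1
Tile 1: at (1,2), goal (0,0), distance |1-0|+|2-0| = 3
Tile 3: at (2,0), goal (0,2), distance |2-0|+|0-2| = 4
Tile 8: at (2,1), goal (2,1), distance |2-2|+|1-1| = 0
Tile 2: at (2,2), goal (0,1), distance |2-0|+|2-1| = 3
Sum: 1 + 2 + 4 + 1 + 3 + 4 + 0 + 3 = 18

Answer: 18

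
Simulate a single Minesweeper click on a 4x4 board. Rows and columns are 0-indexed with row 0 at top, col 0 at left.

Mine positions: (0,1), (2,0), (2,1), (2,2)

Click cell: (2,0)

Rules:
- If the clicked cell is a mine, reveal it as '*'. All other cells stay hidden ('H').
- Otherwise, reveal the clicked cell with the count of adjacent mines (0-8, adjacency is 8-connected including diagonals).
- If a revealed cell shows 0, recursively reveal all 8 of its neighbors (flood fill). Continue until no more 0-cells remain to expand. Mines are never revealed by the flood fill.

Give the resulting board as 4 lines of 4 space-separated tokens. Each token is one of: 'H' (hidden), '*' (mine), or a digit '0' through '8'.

H H H H
H H H H
* H H H
H H H H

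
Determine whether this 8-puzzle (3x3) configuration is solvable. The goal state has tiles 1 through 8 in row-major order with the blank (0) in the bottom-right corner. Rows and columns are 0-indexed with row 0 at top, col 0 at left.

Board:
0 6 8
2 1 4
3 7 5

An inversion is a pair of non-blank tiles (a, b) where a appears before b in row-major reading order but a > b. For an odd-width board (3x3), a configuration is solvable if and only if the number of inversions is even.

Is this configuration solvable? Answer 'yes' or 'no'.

Inversions (pairs i<j in row-major order where tile[i] > tile[j] > 0): 14
14 is even, so the puzzle is solvable.

Answer: yes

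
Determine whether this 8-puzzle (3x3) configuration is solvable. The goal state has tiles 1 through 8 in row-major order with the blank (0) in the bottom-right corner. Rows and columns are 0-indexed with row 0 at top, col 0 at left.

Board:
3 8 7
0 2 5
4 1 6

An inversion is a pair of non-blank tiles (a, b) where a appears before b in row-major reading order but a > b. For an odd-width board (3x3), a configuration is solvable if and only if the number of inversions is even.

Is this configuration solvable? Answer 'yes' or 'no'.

Inversions (pairs i<j in row-major order where tile[i] > tile[j] > 0): 17
17 is odd, so the puzzle is not solvable.

Answer: no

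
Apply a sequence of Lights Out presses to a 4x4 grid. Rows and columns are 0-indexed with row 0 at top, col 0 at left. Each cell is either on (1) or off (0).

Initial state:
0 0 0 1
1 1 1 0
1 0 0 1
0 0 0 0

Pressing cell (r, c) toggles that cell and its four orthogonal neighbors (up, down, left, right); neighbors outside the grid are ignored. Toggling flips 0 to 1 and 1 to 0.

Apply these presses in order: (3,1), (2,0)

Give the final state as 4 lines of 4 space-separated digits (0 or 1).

After press 1 at (3,1):
0 0 0 1
1 1 1 0
1 1 0 1
1 1 1 0

After press 2 at (2,0):
0 0 0 1
0 1 1 0
0 0 0 1
0 1 1 0

Answer: 0 0 0 1
0 1 1 0
0 0 0 1
0 1 1 0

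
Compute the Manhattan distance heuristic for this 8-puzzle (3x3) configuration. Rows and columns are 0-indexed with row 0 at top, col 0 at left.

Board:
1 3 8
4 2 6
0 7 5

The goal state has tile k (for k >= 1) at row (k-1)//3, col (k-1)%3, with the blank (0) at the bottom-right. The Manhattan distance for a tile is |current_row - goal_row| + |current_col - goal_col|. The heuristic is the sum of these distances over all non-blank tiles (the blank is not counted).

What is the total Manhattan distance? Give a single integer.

Answer: 8

Derivation:
Tile 1: at (0,0), goal (0,0), distance |0-0|+|0-0| = 0
Tile 3: at (0,1), goal (0,2), distance |0-0|+|1-2| = 1
Tile 8: at (0,2), goal (2,1), distance |0-2|+|2-1| = 3
Tile 4: at (1,0), goal (1,0), distance |1-1|+|0-0| = 0
Tile 2: at (1,1), goal (0,1), distance |1-0|+|1-1| = 1
Tile 6: at (1,2), goal (1,2), distance |1-1|+|2-2| = 0
Tile 7: at (2,1), goal (2,0), distance |2-2|+|1-0| = 1
Tile 5: at (2,2), goal (1,1), distance |2-1|+|2-1| = 2
Sum: 0 + 1 + 3 + 0 + 1 + 0 + 1 + 2 = 8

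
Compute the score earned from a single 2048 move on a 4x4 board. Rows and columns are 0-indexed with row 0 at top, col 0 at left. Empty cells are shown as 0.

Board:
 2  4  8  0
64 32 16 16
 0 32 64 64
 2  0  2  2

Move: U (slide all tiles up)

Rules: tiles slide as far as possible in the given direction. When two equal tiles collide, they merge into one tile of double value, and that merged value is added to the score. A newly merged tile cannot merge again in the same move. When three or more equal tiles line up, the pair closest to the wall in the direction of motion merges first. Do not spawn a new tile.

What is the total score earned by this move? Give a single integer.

Answer: 64

Derivation:
Slide up:
col 0: [2, 64, 0, 2] -> [2, 64, 2, 0]  score +0 (running 0)
col 1: [4, 32, 32, 0] -> [4, 64, 0, 0]  score +64 (running 64)
col 2: [8, 16, 64, 2] -> [8, 16, 64, 2]  score +0 (running 64)
col 3: [0, 16, 64, 2] -> [16, 64, 2, 0]  score +0 (running 64)
Board after move:
 2  4  8 16
64 64 16 64
 2  0 64  2
 0  0  2  0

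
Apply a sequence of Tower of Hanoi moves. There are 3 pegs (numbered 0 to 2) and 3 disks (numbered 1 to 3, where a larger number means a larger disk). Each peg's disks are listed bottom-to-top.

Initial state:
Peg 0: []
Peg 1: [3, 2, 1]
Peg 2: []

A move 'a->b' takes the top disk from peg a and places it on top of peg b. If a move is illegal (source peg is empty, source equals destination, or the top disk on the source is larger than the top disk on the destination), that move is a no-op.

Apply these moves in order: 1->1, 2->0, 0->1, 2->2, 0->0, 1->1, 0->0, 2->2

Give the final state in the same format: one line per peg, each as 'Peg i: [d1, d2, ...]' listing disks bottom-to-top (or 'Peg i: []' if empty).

After move 1 (1->1):
Peg 0: []
Peg 1: [3, 2, 1]
Peg 2: []

After move 2 (2->0):
Peg 0: []
Peg 1: [3, 2, 1]
Peg 2: []

After move 3 (0->1):
Peg 0: []
Peg 1: [3, 2, 1]
Peg 2: []

After move 4 (2->2):
Peg 0: []
Peg 1: [3, 2, 1]
Peg 2: []

After move 5 (0->0):
Peg 0: []
Peg 1: [3, 2, 1]
Peg 2: []

After move 6 (1->1):
Peg 0: []
Peg 1: [3, 2, 1]
Peg 2: []

After move 7 (0->0):
Peg 0: []
Peg 1: [3, 2, 1]
Peg 2: []

After move 8 (2->2):
Peg 0: []
Peg 1: [3, 2, 1]
Peg 2: []

Answer: Peg 0: []
Peg 1: [3, 2, 1]
Peg 2: []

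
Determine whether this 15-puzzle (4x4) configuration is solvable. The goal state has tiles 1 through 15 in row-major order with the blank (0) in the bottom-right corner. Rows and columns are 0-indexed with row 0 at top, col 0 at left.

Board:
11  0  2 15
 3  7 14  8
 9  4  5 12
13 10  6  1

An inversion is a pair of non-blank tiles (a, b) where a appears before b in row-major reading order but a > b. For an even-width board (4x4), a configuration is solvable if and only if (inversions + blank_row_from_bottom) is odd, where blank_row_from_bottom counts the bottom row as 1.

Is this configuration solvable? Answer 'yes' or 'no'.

Inversions: 56
Blank is in row 0 (0-indexed from top), which is row 4 counting from the bottom (bottom = 1).
56 + 4 = 60, which is even, so the puzzle is not solvable.

Answer: no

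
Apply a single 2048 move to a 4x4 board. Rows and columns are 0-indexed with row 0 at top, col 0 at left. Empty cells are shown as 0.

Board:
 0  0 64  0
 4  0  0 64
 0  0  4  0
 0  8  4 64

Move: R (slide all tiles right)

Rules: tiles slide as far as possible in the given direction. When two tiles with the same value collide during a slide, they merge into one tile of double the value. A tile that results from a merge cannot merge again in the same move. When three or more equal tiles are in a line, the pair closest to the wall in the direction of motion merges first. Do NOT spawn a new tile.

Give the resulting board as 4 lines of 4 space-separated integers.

Slide right:
row 0: [0, 0, 64, 0] -> [0, 0, 0, 64]
row 1: [4, 0, 0, 64] -> [0, 0, 4, 64]
row 2: [0, 0, 4, 0] -> [0, 0, 0, 4]
row 3: [0, 8, 4, 64] -> [0, 8, 4, 64]

Answer:  0  0  0 64
 0  0  4 64
 0  0  0  4
 0  8  4 64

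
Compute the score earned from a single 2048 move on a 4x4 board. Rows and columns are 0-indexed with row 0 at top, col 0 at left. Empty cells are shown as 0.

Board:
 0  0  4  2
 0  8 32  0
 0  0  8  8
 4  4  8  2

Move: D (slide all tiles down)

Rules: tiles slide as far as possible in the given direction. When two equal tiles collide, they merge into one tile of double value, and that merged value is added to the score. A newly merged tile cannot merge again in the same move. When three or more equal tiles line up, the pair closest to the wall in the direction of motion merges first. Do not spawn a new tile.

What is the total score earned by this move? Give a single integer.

Answer: 16

Derivation:
Slide down:
col 0: [0, 0, 0, 4] -> [0, 0, 0, 4]  score +0 (running 0)
col 1: [0, 8, 0, 4] -> [0, 0, 8, 4]  score +0 (running 0)
col 2: [4, 32, 8, 8] -> [0, 4, 32, 16]  score +16 (running 16)
col 3: [2, 0, 8, 2] -> [0, 2, 8, 2]  score +0 (running 16)
Board after move:
 0  0  0  0
 0  0  4  2
 0  8 32  8
 4  4 16  2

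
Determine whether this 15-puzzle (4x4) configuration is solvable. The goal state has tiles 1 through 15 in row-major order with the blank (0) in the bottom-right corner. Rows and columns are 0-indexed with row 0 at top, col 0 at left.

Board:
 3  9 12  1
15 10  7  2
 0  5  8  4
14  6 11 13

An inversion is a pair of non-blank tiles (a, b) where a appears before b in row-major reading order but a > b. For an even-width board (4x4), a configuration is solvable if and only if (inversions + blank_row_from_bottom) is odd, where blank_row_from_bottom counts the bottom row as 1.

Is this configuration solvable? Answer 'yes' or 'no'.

Answer: no

Derivation:
Inversions: 44
Blank is in row 2 (0-indexed from top), which is row 2 counting from the bottom (bottom = 1).
44 + 2 = 46, which is even, so the puzzle is not solvable.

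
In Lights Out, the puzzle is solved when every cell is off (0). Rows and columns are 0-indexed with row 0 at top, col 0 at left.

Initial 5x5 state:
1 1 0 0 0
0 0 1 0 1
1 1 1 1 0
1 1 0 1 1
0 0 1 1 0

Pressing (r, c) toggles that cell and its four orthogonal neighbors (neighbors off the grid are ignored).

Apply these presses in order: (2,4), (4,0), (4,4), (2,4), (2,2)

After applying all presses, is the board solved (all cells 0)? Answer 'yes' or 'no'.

After press 1 at (2,4):
1 1 0 0 0
0 0 1 0 0
1 1 1 0 1
1 1 0 1 0
0 0 1 1 0

After press 2 at (4,0):
1 1 0 0 0
0 0 1 0 0
1 1 1 0 1
0 1 0 1 0
1 1 1 1 0

After press 3 at (4,4):
1 1 0 0 0
0 0 1 0 0
1 1 1 0 1
0 1 0 1 1
1 1 1 0 1

After press 4 at (2,4):
1 1 0 0 0
0 0 1 0 1
1 1 1 1 0
0 1 0 1 0
1 1 1 0 1

After press 5 at (2,2):
1 1 0 0 0
0 0 0 0 1
1 0 0 0 0
0 1 1 1 0
1 1 1 0 1

Lights still on: 11

Answer: no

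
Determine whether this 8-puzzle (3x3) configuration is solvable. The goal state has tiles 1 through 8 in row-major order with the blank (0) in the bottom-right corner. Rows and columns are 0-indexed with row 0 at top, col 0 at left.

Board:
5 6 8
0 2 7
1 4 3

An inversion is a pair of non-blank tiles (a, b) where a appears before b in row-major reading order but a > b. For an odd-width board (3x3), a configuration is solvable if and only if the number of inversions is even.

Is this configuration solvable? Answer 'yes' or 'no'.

Answer: yes

Derivation:
Inversions (pairs i<j in row-major order where tile[i] > tile[j] > 0): 18
18 is even, so the puzzle is solvable.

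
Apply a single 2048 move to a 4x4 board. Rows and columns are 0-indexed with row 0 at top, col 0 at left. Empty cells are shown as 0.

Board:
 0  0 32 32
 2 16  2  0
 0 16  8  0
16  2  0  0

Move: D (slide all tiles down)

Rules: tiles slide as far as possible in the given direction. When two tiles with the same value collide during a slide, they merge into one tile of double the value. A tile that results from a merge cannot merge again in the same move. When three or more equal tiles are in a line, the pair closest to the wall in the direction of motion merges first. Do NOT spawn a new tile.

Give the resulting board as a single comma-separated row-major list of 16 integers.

Slide down:
col 0: [0, 2, 0, 16] -> [0, 0, 2, 16]
col 1: [0, 16, 16, 2] -> [0, 0, 32, 2]
col 2: [32, 2, 8, 0] -> [0, 32, 2, 8]
col 3: [32, 0, 0, 0] -> [0, 0, 0, 32]

Answer: 0, 0, 0, 0, 0, 0, 32, 0, 2, 32, 2, 0, 16, 2, 8, 32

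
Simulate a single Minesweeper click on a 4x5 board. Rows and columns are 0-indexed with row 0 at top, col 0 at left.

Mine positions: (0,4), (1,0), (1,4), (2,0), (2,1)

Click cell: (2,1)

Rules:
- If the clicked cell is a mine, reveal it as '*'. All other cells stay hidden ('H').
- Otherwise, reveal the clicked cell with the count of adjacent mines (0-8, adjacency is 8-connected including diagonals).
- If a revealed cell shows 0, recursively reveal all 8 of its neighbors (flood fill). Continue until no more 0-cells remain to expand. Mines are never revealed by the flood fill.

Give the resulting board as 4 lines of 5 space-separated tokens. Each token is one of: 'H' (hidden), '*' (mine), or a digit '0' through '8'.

H H H H H
H H H H H
H * H H H
H H H H H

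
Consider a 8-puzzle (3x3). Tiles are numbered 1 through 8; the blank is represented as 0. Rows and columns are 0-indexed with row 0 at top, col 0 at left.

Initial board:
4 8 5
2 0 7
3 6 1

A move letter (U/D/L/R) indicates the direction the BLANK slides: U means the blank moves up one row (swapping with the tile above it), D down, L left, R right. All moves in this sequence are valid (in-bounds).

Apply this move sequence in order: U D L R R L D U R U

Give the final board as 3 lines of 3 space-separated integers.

Answer: 4 8 0
2 7 5
3 6 1

Derivation:
After move 1 (U):
4 0 5
2 8 7
3 6 1

After move 2 (D):
4 8 5
2 0 7
3 6 1

After move 3 (L):
4 8 5
0 2 7
3 6 1

After move 4 (R):
4 8 5
2 0 7
3 6 1

After move 5 (R):
4 8 5
2 7 0
3 6 1

After move 6 (L):
4 8 5
2 0 7
3 6 1

After move 7 (D):
4 8 5
2 6 7
3 0 1

After move 8 (U):
4 8 5
2 0 7
3 6 1

After move 9 (R):
4 8 5
2 7 0
3 6 1

After move 10 (U):
4 8 0
2 7 5
3 6 1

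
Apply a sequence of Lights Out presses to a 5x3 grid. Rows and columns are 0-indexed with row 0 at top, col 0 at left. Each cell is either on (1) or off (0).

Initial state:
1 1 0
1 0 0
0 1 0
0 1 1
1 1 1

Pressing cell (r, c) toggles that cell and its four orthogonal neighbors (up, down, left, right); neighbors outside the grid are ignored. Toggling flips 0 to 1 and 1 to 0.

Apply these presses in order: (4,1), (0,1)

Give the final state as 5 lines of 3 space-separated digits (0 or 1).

After press 1 at (4,1):
1 1 0
1 0 0
0 1 0
0 0 1
0 0 0

After press 2 at (0,1):
0 0 1
1 1 0
0 1 0
0 0 1
0 0 0

Answer: 0 0 1
1 1 0
0 1 0
0 0 1
0 0 0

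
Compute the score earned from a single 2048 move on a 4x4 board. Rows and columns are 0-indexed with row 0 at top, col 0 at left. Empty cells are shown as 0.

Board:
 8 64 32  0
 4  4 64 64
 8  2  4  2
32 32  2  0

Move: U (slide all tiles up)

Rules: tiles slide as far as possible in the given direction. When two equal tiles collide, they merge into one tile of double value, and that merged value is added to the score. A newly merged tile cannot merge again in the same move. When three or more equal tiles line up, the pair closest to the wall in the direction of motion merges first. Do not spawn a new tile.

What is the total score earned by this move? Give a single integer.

Answer: 0

Derivation:
Slide up:
col 0: [8, 4, 8, 32] -> [8, 4, 8, 32]  score +0 (running 0)
col 1: [64, 4, 2, 32] -> [64, 4, 2, 32]  score +0 (running 0)
col 2: [32, 64, 4, 2] -> [32, 64, 4, 2]  score +0 (running 0)
col 3: [0, 64, 2, 0] -> [64, 2, 0, 0]  score +0 (running 0)
Board after move:
 8 64 32 64
 4  4 64  2
 8  2  4  0
32 32  2  0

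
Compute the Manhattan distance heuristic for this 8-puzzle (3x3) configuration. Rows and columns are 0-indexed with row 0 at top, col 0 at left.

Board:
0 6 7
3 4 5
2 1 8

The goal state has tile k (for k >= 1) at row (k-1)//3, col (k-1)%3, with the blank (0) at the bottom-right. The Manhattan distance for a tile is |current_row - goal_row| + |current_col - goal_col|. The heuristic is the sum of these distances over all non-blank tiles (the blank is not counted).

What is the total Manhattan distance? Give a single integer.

Answer: 18

Derivation:
Tile 6: (0,1)->(1,2) = 2
Tile 7: (0,2)->(2,0) = 4
Tile 3: (1,0)->(0,2) = 3
Tile 4: (1,1)->(1,0) = 1
Tile 5: (1,2)->(1,1) = 1
Tile 2: (2,0)->(0,1) = 3
Tile 1: (2,1)->(0,0) = 3
Tile 8: (2,2)->(2,1) = 1
Sum: 2 + 4 + 3 + 1 + 1 + 3 + 3 + 1 = 18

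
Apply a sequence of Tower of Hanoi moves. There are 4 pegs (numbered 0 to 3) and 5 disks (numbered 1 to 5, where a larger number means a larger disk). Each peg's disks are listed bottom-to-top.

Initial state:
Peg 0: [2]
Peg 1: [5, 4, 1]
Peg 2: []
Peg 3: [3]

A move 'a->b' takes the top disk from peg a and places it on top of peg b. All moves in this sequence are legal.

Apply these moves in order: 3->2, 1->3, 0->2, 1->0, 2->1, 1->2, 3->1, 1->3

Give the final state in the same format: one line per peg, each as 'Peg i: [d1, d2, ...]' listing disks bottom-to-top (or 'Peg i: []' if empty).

After move 1 (3->2):
Peg 0: [2]
Peg 1: [5, 4, 1]
Peg 2: [3]
Peg 3: []

After move 2 (1->3):
Peg 0: [2]
Peg 1: [5, 4]
Peg 2: [3]
Peg 3: [1]

After move 3 (0->2):
Peg 0: []
Peg 1: [5, 4]
Peg 2: [3, 2]
Peg 3: [1]

After move 4 (1->0):
Peg 0: [4]
Peg 1: [5]
Peg 2: [3, 2]
Peg 3: [1]

After move 5 (2->1):
Peg 0: [4]
Peg 1: [5, 2]
Peg 2: [3]
Peg 3: [1]

After move 6 (1->2):
Peg 0: [4]
Peg 1: [5]
Peg 2: [3, 2]
Peg 3: [1]

After move 7 (3->1):
Peg 0: [4]
Peg 1: [5, 1]
Peg 2: [3, 2]
Peg 3: []

After move 8 (1->3):
Peg 0: [4]
Peg 1: [5]
Peg 2: [3, 2]
Peg 3: [1]

Answer: Peg 0: [4]
Peg 1: [5]
Peg 2: [3, 2]
Peg 3: [1]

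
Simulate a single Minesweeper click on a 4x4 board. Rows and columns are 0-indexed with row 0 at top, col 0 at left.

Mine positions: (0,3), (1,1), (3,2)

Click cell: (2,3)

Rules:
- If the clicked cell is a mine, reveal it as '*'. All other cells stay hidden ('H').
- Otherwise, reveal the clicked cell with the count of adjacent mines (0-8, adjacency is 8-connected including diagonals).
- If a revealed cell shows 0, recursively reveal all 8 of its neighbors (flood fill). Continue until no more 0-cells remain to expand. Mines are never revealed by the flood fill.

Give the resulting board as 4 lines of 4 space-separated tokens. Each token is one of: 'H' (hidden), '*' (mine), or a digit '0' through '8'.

H H H H
H H H H
H H H 1
H H H H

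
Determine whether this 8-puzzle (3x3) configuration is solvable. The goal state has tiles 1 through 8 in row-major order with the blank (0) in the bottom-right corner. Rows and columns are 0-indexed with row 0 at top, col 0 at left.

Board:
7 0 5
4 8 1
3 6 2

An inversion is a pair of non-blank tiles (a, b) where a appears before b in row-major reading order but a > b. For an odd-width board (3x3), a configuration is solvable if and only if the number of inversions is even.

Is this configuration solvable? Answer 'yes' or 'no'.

Answer: no

Derivation:
Inversions (pairs i<j in row-major order where tile[i] > tile[j] > 0): 19
19 is odd, so the puzzle is not solvable.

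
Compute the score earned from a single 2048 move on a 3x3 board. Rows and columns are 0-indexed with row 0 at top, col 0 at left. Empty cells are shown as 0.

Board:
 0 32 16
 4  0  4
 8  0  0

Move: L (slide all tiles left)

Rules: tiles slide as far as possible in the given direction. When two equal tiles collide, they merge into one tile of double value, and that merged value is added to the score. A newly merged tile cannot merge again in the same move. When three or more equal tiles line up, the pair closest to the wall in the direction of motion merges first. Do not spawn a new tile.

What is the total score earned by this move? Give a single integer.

Answer: 8

Derivation:
Slide left:
row 0: [0, 32, 16] -> [32, 16, 0]  score +0 (running 0)
row 1: [4, 0, 4] -> [8, 0, 0]  score +8 (running 8)
row 2: [8, 0, 0] -> [8, 0, 0]  score +0 (running 8)
Board after move:
32 16  0
 8  0  0
 8  0  0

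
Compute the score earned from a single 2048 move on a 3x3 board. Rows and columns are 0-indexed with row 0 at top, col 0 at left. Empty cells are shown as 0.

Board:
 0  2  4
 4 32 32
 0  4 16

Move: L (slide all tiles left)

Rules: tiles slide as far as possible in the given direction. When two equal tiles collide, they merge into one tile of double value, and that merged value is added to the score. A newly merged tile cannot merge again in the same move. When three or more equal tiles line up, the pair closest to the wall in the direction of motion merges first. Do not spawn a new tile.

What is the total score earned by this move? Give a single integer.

Slide left:
row 0: [0, 2, 4] -> [2, 4, 0]  score +0 (running 0)
row 1: [4, 32, 32] -> [4, 64, 0]  score +64 (running 64)
row 2: [0, 4, 16] -> [4, 16, 0]  score +0 (running 64)
Board after move:
 2  4  0
 4 64  0
 4 16  0

Answer: 64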